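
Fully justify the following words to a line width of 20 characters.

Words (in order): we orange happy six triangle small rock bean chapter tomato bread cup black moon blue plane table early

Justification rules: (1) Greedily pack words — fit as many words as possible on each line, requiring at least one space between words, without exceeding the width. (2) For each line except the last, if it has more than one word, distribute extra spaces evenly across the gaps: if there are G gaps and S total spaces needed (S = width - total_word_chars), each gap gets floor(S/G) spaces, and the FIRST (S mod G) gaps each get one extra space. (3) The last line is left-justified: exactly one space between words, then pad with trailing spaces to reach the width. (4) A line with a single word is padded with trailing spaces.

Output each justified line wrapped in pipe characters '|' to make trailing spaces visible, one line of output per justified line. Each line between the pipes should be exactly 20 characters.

Answer: |we  orange happy six|
|triangle  small rock|
|bean  chapter tomato|
|bread cup black moon|
|blue   plane   table|
|early               |

Derivation:
Line 1: ['we', 'orange', 'happy', 'six'] (min_width=19, slack=1)
Line 2: ['triangle', 'small', 'rock'] (min_width=19, slack=1)
Line 3: ['bean', 'chapter', 'tomato'] (min_width=19, slack=1)
Line 4: ['bread', 'cup', 'black', 'moon'] (min_width=20, slack=0)
Line 5: ['blue', 'plane', 'table'] (min_width=16, slack=4)
Line 6: ['early'] (min_width=5, slack=15)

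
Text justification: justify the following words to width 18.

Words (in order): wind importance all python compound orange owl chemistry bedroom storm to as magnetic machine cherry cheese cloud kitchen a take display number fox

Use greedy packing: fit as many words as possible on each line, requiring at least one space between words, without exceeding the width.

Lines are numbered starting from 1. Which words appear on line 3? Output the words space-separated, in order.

Line 1: ['wind', 'importance'] (min_width=15, slack=3)
Line 2: ['all', 'python'] (min_width=10, slack=8)
Line 3: ['compound', 'orange'] (min_width=15, slack=3)
Line 4: ['owl', 'chemistry'] (min_width=13, slack=5)
Line 5: ['bedroom', 'storm', 'to'] (min_width=16, slack=2)
Line 6: ['as', 'magnetic'] (min_width=11, slack=7)
Line 7: ['machine', 'cherry'] (min_width=14, slack=4)
Line 8: ['cheese', 'cloud'] (min_width=12, slack=6)
Line 9: ['kitchen', 'a', 'take'] (min_width=14, slack=4)
Line 10: ['display', 'number', 'fox'] (min_width=18, slack=0)

Answer: compound orange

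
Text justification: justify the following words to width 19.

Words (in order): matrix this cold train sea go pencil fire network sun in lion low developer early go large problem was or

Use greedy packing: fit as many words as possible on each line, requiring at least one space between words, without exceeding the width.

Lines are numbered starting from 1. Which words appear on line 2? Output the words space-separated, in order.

Line 1: ['matrix', 'this', 'cold'] (min_width=16, slack=3)
Line 2: ['train', 'sea', 'go', 'pencil'] (min_width=19, slack=0)
Line 3: ['fire', 'network', 'sun', 'in'] (min_width=19, slack=0)
Line 4: ['lion', 'low', 'developer'] (min_width=18, slack=1)
Line 5: ['early', 'go', 'large'] (min_width=14, slack=5)
Line 6: ['problem', 'was', 'or'] (min_width=14, slack=5)

Answer: train sea go pencil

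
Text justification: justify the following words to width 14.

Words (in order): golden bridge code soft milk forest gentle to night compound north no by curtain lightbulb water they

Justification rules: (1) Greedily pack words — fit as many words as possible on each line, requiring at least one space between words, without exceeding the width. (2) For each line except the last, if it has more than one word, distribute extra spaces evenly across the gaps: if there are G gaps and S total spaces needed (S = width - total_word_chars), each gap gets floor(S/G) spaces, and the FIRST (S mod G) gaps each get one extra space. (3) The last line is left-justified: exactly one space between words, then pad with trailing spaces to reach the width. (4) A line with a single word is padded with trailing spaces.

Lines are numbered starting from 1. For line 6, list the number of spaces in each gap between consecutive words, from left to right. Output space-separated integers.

Answer: 2 1

Derivation:
Line 1: ['golden', 'bridge'] (min_width=13, slack=1)
Line 2: ['code', 'soft', 'milk'] (min_width=14, slack=0)
Line 3: ['forest', 'gentle'] (min_width=13, slack=1)
Line 4: ['to', 'night'] (min_width=8, slack=6)
Line 5: ['compound', 'north'] (min_width=14, slack=0)
Line 6: ['no', 'by', 'curtain'] (min_width=13, slack=1)
Line 7: ['lightbulb'] (min_width=9, slack=5)
Line 8: ['water', 'they'] (min_width=10, slack=4)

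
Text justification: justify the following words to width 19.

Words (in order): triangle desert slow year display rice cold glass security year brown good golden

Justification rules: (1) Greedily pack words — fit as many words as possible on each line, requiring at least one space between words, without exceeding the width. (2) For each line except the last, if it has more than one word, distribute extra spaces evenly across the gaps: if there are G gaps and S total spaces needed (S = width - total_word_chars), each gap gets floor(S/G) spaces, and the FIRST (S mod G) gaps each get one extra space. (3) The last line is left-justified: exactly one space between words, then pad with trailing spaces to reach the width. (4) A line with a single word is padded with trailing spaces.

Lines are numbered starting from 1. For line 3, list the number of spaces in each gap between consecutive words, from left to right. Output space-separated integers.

Answer: 3 3

Derivation:
Line 1: ['triangle', 'desert'] (min_width=15, slack=4)
Line 2: ['slow', 'year', 'display'] (min_width=17, slack=2)
Line 3: ['rice', 'cold', 'glass'] (min_width=15, slack=4)
Line 4: ['security', 'year', 'brown'] (min_width=19, slack=0)
Line 5: ['good', 'golden'] (min_width=11, slack=8)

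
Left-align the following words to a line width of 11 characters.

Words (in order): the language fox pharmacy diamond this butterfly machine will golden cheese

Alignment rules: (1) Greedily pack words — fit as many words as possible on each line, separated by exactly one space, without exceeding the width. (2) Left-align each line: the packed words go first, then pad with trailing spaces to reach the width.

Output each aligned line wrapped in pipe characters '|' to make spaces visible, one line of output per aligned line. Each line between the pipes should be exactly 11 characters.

Line 1: ['the'] (min_width=3, slack=8)
Line 2: ['language'] (min_width=8, slack=3)
Line 3: ['fox'] (min_width=3, slack=8)
Line 4: ['pharmacy'] (min_width=8, slack=3)
Line 5: ['diamond'] (min_width=7, slack=4)
Line 6: ['this'] (min_width=4, slack=7)
Line 7: ['butterfly'] (min_width=9, slack=2)
Line 8: ['machine'] (min_width=7, slack=4)
Line 9: ['will', 'golden'] (min_width=11, slack=0)
Line 10: ['cheese'] (min_width=6, slack=5)

Answer: |the        |
|language   |
|fox        |
|pharmacy   |
|diamond    |
|this       |
|butterfly  |
|machine    |
|will golden|
|cheese     |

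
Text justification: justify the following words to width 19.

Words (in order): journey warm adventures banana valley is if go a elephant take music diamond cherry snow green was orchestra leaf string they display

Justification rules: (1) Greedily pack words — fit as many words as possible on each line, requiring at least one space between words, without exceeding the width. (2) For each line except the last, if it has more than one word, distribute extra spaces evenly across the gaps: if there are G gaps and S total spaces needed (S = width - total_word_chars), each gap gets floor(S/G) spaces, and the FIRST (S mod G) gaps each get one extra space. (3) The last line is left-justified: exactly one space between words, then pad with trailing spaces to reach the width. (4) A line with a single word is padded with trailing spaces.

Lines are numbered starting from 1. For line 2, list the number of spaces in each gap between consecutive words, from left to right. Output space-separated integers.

Line 1: ['journey', 'warm'] (min_width=12, slack=7)
Line 2: ['adventures', 'banana'] (min_width=17, slack=2)
Line 3: ['valley', 'is', 'if', 'go', 'a'] (min_width=17, slack=2)
Line 4: ['elephant', 'take', 'music'] (min_width=19, slack=0)
Line 5: ['diamond', 'cherry', 'snow'] (min_width=19, slack=0)
Line 6: ['green', 'was', 'orchestra'] (min_width=19, slack=0)
Line 7: ['leaf', 'string', 'they'] (min_width=16, slack=3)
Line 8: ['display'] (min_width=7, slack=12)

Answer: 3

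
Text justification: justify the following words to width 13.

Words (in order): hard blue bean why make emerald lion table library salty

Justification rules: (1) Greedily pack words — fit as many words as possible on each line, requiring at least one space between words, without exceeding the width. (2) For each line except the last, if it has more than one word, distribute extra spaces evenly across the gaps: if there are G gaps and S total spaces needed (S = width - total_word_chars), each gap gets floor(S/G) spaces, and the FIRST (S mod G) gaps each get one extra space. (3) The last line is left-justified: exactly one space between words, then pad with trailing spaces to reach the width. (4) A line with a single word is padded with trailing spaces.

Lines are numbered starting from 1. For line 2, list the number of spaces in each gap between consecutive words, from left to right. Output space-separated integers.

Answer: 1 1

Derivation:
Line 1: ['hard', 'blue'] (min_width=9, slack=4)
Line 2: ['bean', 'why', 'make'] (min_width=13, slack=0)
Line 3: ['emerald', 'lion'] (min_width=12, slack=1)
Line 4: ['table', 'library'] (min_width=13, slack=0)
Line 5: ['salty'] (min_width=5, slack=8)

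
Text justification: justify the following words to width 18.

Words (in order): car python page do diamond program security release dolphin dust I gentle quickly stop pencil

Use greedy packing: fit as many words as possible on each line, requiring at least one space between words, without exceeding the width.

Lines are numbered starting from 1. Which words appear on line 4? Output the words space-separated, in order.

Line 1: ['car', 'python', 'page', 'do'] (min_width=18, slack=0)
Line 2: ['diamond', 'program'] (min_width=15, slack=3)
Line 3: ['security', 'release'] (min_width=16, slack=2)
Line 4: ['dolphin', 'dust', 'I'] (min_width=14, slack=4)
Line 5: ['gentle', 'quickly'] (min_width=14, slack=4)
Line 6: ['stop', 'pencil'] (min_width=11, slack=7)

Answer: dolphin dust I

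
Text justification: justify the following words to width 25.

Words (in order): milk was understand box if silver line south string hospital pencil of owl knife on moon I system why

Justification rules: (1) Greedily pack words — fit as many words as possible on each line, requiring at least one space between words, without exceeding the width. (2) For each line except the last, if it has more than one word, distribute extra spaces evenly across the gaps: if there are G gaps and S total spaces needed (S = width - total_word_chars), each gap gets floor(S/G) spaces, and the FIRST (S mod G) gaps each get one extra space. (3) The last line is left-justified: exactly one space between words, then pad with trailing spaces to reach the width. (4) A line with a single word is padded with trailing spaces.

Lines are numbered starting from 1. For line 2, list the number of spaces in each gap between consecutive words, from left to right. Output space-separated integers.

Answer: 3 3 2

Derivation:
Line 1: ['milk', 'was', 'understand', 'box'] (min_width=23, slack=2)
Line 2: ['if', 'silver', 'line', 'south'] (min_width=20, slack=5)
Line 3: ['string', 'hospital', 'pencil', 'of'] (min_width=25, slack=0)
Line 4: ['owl', 'knife', 'on', 'moon', 'I'] (min_width=19, slack=6)
Line 5: ['system', 'why'] (min_width=10, slack=15)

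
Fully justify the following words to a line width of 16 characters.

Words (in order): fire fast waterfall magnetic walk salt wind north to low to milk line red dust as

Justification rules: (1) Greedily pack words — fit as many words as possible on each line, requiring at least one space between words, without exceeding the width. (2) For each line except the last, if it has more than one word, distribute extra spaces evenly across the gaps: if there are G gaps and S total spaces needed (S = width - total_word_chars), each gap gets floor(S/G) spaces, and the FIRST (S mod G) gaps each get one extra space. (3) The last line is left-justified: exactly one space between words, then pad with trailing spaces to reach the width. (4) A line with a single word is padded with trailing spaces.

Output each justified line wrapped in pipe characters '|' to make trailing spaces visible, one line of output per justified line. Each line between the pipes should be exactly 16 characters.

Line 1: ['fire', 'fast'] (min_width=9, slack=7)
Line 2: ['waterfall'] (min_width=9, slack=7)
Line 3: ['magnetic', 'walk'] (min_width=13, slack=3)
Line 4: ['salt', 'wind', 'north'] (min_width=15, slack=1)
Line 5: ['to', 'low', 'to', 'milk'] (min_width=14, slack=2)
Line 6: ['line', 'red', 'dust', 'as'] (min_width=16, slack=0)

Answer: |fire        fast|
|waterfall       |
|magnetic    walk|
|salt  wind north|
|to  low  to milk|
|line red dust as|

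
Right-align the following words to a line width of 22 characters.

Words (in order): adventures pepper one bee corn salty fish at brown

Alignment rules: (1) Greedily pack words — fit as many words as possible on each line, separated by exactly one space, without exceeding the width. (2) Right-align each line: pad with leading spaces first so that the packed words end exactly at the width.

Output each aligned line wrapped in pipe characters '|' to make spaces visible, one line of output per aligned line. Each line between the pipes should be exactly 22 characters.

Line 1: ['adventures', 'pepper', 'one'] (min_width=21, slack=1)
Line 2: ['bee', 'corn', 'salty', 'fish', 'at'] (min_width=22, slack=0)
Line 3: ['brown'] (min_width=5, slack=17)

Answer: | adventures pepper one|
|bee corn salty fish at|
|                 brown|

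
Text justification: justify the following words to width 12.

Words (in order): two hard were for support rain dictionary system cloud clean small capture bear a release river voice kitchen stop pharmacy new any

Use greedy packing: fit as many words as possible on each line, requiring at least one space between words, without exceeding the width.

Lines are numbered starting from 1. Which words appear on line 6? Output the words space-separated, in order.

Answer: clean small

Derivation:
Line 1: ['two', 'hard'] (min_width=8, slack=4)
Line 2: ['were', 'for'] (min_width=8, slack=4)
Line 3: ['support', 'rain'] (min_width=12, slack=0)
Line 4: ['dictionary'] (min_width=10, slack=2)
Line 5: ['system', 'cloud'] (min_width=12, slack=0)
Line 6: ['clean', 'small'] (min_width=11, slack=1)
Line 7: ['capture', 'bear'] (min_width=12, slack=0)
Line 8: ['a', 'release'] (min_width=9, slack=3)
Line 9: ['river', 'voice'] (min_width=11, slack=1)
Line 10: ['kitchen', 'stop'] (min_width=12, slack=0)
Line 11: ['pharmacy', 'new'] (min_width=12, slack=0)
Line 12: ['any'] (min_width=3, slack=9)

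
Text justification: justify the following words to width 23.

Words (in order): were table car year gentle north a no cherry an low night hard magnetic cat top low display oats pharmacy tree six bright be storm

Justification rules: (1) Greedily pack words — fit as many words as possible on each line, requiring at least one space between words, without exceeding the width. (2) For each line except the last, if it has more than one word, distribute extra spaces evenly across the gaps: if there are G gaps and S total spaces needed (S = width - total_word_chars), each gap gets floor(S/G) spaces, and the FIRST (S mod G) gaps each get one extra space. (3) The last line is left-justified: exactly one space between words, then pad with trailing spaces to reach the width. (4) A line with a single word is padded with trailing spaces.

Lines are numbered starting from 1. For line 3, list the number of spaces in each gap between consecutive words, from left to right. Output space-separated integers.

Answer: 3 2 2

Derivation:
Line 1: ['were', 'table', 'car', 'year'] (min_width=19, slack=4)
Line 2: ['gentle', 'north', 'a', 'no'] (min_width=17, slack=6)
Line 3: ['cherry', 'an', 'low', 'night'] (min_width=19, slack=4)
Line 4: ['hard', 'magnetic', 'cat', 'top'] (min_width=21, slack=2)
Line 5: ['low', 'display', 'oats'] (min_width=16, slack=7)
Line 6: ['pharmacy', 'tree', 'six'] (min_width=17, slack=6)
Line 7: ['bright', 'be', 'storm'] (min_width=15, slack=8)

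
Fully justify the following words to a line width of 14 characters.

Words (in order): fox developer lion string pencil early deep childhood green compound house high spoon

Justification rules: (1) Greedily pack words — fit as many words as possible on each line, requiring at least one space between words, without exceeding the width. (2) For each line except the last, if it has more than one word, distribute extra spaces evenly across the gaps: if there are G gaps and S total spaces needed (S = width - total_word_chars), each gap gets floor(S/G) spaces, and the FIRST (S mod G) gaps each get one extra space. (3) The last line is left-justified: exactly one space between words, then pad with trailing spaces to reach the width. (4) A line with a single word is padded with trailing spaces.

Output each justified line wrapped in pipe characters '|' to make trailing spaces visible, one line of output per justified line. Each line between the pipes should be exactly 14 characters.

Answer: |fox  developer|
|lion    string|
|pencil   early|
|deep childhood|
|green compound|
|house     high|
|spoon         |

Derivation:
Line 1: ['fox', 'developer'] (min_width=13, slack=1)
Line 2: ['lion', 'string'] (min_width=11, slack=3)
Line 3: ['pencil', 'early'] (min_width=12, slack=2)
Line 4: ['deep', 'childhood'] (min_width=14, slack=0)
Line 5: ['green', 'compound'] (min_width=14, slack=0)
Line 6: ['house', 'high'] (min_width=10, slack=4)
Line 7: ['spoon'] (min_width=5, slack=9)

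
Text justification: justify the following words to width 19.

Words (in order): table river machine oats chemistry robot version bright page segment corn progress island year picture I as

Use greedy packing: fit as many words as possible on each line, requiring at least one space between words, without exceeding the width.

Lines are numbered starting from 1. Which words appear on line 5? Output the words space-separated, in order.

Answer: corn progress

Derivation:
Line 1: ['table', 'river', 'machine'] (min_width=19, slack=0)
Line 2: ['oats', 'chemistry'] (min_width=14, slack=5)
Line 3: ['robot', 'version'] (min_width=13, slack=6)
Line 4: ['bright', 'page', 'segment'] (min_width=19, slack=0)
Line 5: ['corn', 'progress'] (min_width=13, slack=6)
Line 6: ['island', 'year', 'picture'] (min_width=19, slack=0)
Line 7: ['I', 'as'] (min_width=4, slack=15)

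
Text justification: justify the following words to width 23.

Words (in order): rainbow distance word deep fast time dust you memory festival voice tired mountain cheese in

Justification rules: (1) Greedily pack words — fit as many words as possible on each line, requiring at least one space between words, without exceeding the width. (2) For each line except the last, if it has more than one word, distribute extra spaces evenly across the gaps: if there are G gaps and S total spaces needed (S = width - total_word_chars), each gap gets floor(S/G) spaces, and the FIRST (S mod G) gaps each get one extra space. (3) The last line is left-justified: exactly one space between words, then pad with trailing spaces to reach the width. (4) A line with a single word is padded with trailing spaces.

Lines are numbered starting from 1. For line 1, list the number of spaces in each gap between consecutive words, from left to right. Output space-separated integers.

Line 1: ['rainbow', 'distance', 'word'] (min_width=21, slack=2)
Line 2: ['deep', 'fast', 'time', 'dust', 'you'] (min_width=23, slack=0)
Line 3: ['memory', 'festival', 'voice'] (min_width=21, slack=2)
Line 4: ['tired', 'mountain', 'cheese'] (min_width=21, slack=2)
Line 5: ['in'] (min_width=2, slack=21)

Answer: 2 2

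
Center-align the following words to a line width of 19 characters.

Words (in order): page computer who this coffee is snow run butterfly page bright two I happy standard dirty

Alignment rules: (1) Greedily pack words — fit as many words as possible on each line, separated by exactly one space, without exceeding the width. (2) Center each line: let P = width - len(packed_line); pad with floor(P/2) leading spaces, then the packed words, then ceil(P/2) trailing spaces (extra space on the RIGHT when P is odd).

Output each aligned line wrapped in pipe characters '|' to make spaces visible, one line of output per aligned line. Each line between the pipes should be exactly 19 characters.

Answer: | page computer who |
|this coffee is snow|
|run butterfly page |
|bright two I happy |
|  standard dirty   |

Derivation:
Line 1: ['page', 'computer', 'who'] (min_width=17, slack=2)
Line 2: ['this', 'coffee', 'is', 'snow'] (min_width=19, slack=0)
Line 3: ['run', 'butterfly', 'page'] (min_width=18, slack=1)
Line 4: ['bright', 'two', 'I', 'happy'] (min_width=18, slack=1)
Line 5: ['standard', 'dirty'] (min_width=14, slack=5)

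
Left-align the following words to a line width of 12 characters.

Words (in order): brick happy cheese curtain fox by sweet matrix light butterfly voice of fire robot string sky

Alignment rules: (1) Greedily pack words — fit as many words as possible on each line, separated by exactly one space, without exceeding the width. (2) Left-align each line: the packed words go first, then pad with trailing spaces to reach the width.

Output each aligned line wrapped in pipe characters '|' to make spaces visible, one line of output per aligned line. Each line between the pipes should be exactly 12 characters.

Answer: |brick happy |
|cheese      |
|curtain fox |
|by sweet    |
|matrix light|
|butterfly   |
|voice of    |
|fire robot  |
|string sky  |

Derivation:
Line 1: ['brick', 'happy'] (min_width=11, slack=1)
Line 2: ['cheese'] (min_width=6, slack=6)
Line 3: ['curtain', 'fox'] (min_width=11, slack=1)
Line 4: ['by', 'sweet'] (min_width=8, slack=4)
Line 5: ['matrix', 'light'] (min_width=12, slack=0)
Line 6: ['butterfly'] (min_width=9, slack=3)
Line 7: ['voice', 'of'] (min_width=8, slack=4)
Line 8: ['fire', 'robot'] (min_width=10, slack=2)
Line 9: ['string', 'sky'] (min_width=10, slack=2)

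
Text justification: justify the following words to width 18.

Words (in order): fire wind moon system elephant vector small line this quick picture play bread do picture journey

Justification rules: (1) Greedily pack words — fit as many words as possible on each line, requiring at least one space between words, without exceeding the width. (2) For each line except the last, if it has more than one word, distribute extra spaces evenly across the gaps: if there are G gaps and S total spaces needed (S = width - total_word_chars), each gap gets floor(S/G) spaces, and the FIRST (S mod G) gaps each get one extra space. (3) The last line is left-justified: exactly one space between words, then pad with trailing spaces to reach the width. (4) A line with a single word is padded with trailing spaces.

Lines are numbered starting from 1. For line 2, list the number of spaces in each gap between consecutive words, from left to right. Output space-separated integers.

Answer: 4

Derivation:
Line 1: ['fire', 'wind', 'moon'] (min_width=14, slack=4)
Line 2: ['system', 'elephant'] (min_width=15, slack=3)
Line 3: ['vector', 'small', 'line'] (min_width=17, slack=1)
Line 4: ['this', 'quick', 'picture'] (min_width=18, slack=0)
Line 5: ['play', 'bread', 'do'] (min_width=13, slack=5)
Line 6: ['picture', 'journey'] (min_width=15, slack=3)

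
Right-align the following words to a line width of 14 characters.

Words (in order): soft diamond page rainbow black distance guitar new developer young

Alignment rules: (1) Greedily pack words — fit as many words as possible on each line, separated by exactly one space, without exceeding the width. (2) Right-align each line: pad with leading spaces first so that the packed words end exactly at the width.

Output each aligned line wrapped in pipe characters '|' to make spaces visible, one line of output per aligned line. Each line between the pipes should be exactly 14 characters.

Line 1: ['soft', 'diamond'] (min_width=12, slack=2)
Line 2: ['page', 'rainbow'] (min_width=12, slack=2)
Line 3: ['black', 'distance'] (min_width=14, slack=0)
Line 4: ['guitar', 'new'] (min_width=10, slack=4)
Line 5: ['developer'] (min_width=9, slack=5)
Line 6: ['young'] (min_width=5, slack=9)

Answer: |  soft diamond|
|  page rainbow|
|black distance|
|    guitar new|
|     developer|
|         young|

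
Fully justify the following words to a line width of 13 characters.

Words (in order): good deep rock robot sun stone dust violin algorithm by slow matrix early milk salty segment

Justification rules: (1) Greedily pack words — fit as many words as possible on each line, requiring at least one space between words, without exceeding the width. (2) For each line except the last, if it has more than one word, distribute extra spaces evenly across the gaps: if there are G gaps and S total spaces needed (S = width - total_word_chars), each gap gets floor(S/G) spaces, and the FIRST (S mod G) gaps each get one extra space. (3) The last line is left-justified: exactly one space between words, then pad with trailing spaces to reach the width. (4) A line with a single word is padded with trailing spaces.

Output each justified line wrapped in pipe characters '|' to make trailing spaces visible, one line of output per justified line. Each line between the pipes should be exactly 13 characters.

Line 1: ['good', 'deep'] (min_width=9, slack=4)
Line 2: ['rock', 'robot'] (min_width=10, slack=3)
Line 3: ['sun', 'stone'] (min_width=9, slack=4)
Line 4: ['dust', 'violin'] (min_width=11, slack=2)
Line 5: ['algorithm', 'by'] (min_width=12, slack=1)
Line 6: ['slow', 'matrix'] (min_width=11, slack=2)
Line 7: ['early', 'milk'] (min_width=10, slack=3)
Line 8: ['salty', 'segment'] (min_width=13, slack=0)

Answer: |good     deep|
|rock    robot|
|sun     stone|
|dust   violin|
|algorithm  by|
|slow   matrix|
|early    milk|
|salty segment|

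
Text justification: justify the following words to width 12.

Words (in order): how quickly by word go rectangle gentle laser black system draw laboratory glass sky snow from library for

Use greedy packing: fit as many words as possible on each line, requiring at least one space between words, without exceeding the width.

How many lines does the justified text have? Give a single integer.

Answer: 10

Derivation:
Line 1: ['how', 'quickly'] (min_width=11, slack=1)
Line 2: ['by', 'word', 'go'] (min_width=10, slack=2)
Line 3: ['rectangle'] (min_width=9, slack=3)
Line 4: ['gentle', 'laser'] (min_width=12, slack=0)
Line 5: ['black', 'system'] (min_width=12, slack=0)
Line 6: ['draw'] (min_width=4, slack=8)
Line 7: ['laboratory'] (min_width=10, slack=2)
Line 8: ['glass', 'sky'] (min_width=9, slack=3)
Line 9: ['snow', 'from'] (min_width=9, slack=3)
Line 10: ['library', 'for'] (min_width=11, slack=1)
Total lines: 10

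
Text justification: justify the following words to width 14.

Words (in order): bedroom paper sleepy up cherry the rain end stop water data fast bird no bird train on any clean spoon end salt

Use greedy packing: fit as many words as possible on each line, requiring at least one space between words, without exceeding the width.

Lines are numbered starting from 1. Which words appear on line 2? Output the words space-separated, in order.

Answer: sleepy up

Derivation:
Line 1: ['bedroom', 'paper'] (min_width=13, slack=1)
Line 2: ['sleepy', 'up'] (min_width=9, slack=5)
Line 3: ['cherry', 'the'] (min_width=10, slack=4)
Line 4: ['rain', 'end', 'stop'] (min_width=13, slack=1)
Line 5: ['water', 'data'] (min_width=10, slack=4)
Line 6: ['fast', 'bird', 'no'] (min_width=12, slack=2)
Line 7: ['bird', 'train', 'on'] (min_width=13, slack=1)
Line 8: ['any', 'clean'] (min_width=9, slack=5)
Line 9: ['spoon', 'end', 'salt'] (min_width=14, slack=0)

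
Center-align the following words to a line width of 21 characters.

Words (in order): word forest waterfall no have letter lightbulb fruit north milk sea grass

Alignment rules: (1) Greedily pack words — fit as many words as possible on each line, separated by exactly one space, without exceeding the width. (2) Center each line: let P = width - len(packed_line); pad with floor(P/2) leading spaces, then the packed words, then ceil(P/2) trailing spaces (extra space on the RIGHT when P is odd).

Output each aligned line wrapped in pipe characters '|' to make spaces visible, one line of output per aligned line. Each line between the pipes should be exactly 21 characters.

Answer: |word forest waterfall|
|   no have letter    |
|lightbulb fruit north|
|   milk sea grass    |

Derivation:
Line 1: ['word', 'forest', 'waterfall'] (min_width=21, slack=0)
Line 2: ['no', 'have', 'letter'] (min_width=14, slack=7)
Line 3: ['lightbulb', 'fruit', 'north'] (min_width=21, slack=0)
Line 4: ['milk', 'sea', 'grass'] (min_width=14, slack=7)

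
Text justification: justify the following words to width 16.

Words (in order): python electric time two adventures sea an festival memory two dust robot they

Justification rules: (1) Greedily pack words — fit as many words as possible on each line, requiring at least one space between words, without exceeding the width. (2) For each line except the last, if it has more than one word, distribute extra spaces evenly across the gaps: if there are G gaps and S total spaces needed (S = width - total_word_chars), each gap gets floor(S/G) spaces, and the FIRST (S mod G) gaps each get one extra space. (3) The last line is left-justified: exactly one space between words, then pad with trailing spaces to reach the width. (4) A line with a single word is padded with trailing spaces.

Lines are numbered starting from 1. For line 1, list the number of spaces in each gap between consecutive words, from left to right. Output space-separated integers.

Line 1: ['python', 'electric'] (min_width=15, slack=1)
Line 2: ['time', 'two'] (min_width=8, slack=8)
Line 3: ['adventures', 'sea'] (min_width=14, slack=2)
Line 4: ['an', 'festival'] (min_width=11, slack=5)
Line 5: ['memory', 'two', 'dust'] (min_width=15, slack=1)
Line 6: ['robot', 'they'] (min_width=10, slack=6)

Answer: 2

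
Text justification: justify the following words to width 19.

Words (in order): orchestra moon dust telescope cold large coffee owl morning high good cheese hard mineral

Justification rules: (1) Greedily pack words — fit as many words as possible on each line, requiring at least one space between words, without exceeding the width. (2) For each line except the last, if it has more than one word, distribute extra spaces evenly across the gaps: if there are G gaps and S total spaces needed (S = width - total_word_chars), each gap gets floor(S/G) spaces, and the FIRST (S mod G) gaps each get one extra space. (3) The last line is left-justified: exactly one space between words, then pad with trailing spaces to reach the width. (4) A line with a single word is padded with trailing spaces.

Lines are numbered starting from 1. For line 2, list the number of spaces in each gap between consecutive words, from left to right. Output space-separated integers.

Line 1: ['orchestra', 'moon', 'dust'] (min_width=19, slack=0)
Line 2: ['telescope', 'cold'] (min_width=14, slack=5)
Line 3: ['large', 'coffee', 'owl'] (min_width=16, slack=3)
Line 4: ['morning', 'high', 'good'] (min_width=17, slack=2)
Line 5: ['cheese', 'hard', 'mineral'] (min_width=19, slack=0)

Answer: 6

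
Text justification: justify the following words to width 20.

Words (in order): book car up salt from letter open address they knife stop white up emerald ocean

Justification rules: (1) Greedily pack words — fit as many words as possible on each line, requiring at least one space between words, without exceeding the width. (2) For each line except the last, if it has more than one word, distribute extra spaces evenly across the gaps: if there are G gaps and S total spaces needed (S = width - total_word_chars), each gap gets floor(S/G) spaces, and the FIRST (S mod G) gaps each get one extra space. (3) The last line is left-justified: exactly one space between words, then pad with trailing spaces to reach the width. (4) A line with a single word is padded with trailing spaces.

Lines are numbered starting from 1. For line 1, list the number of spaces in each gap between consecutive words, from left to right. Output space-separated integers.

Answer: 3 2 2

Derivation:
Line 1: ['book', 'car', 'up', 'salt'] (min_width=16, slack=4)
Line 2: ['from', 'letter', 'open'] (min_width=16, slack=4)
Line 3: ['address', 'they', 'knife'] (min_width=18, slack=2)
Line 4: ['stop', 'white', 'up'] (min_width=13, slack=7)
Line 5: ['emerald', 'ocean'] (min_width=13, slack=7)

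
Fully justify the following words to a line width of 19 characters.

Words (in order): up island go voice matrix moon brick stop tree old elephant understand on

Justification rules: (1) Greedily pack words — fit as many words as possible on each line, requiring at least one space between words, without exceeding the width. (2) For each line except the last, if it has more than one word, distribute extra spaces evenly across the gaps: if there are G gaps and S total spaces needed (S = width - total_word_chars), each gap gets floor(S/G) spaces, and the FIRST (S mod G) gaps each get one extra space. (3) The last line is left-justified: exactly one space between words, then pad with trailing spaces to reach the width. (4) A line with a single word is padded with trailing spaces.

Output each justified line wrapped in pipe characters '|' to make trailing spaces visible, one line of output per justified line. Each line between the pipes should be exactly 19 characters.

Answer: |up  island go voice|
|matrix  moon  brick|
|stop    tree    old|
|elephant understand|
|on                 |

Derivation:
Line 1: ['up', 'island', 'go', 'voice'] (min_width=18, slack=1)
Line 2: ['matrix', 'moon', 'brick'] (min_width=17, slack=2)
Line 3: ['stop', 'tree', 'old'] (min_width=13, slack=6)
Line 4: ['elephant', 'understand'] (min_width=19, slack=0)
Line 5: ['on'] (min_width=2, slack=17)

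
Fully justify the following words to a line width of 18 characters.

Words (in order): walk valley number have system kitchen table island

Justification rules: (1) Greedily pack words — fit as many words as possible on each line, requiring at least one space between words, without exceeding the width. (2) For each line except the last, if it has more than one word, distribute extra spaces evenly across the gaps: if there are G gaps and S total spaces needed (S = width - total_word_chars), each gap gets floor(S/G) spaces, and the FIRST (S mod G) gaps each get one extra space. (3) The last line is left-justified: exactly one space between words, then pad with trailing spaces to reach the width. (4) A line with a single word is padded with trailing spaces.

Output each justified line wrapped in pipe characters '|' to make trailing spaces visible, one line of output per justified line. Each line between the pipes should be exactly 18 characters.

Line 1: ['walk', 'valley', 'number'] (min_width=18, slack=0)
Line 2: ['have', 'system'] (min_width=11, slack=7)
Line 3: ['kitchen', 'table'] (min_width=13, slack=5)
Line 4: ['island'] (min_width=6, slack=12)

Answer: |walk valley number|
|have        system|
|kitchen      table|
|island            |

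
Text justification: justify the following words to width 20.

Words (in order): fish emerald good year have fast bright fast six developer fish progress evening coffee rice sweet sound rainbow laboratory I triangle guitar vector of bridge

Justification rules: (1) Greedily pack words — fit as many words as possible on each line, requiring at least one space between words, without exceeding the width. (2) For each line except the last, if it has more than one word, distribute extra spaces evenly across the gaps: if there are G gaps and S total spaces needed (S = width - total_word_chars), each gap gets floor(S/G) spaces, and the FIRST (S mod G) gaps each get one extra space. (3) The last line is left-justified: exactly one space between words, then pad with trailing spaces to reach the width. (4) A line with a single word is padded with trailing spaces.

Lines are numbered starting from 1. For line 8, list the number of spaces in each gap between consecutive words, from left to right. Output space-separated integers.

Line 1: ['fish', 'emerald', 'good'] (min_width=17, slack=3)
Line 2: ['year', 'have', 'fast'] (min_width=14, slack=6)
Line 3: ['bright', 'fast', 'six'] (min_width=15, slack=5)
Line 4: ['developer', 'fish'] (min_width=14, slack=6)
Line 5: ['progress', 'evening'] (min_width=16, slack=4)
Line 6: ['coffee', 'rice', 'sweet'] (min_width=17, slack=3)
Line 7: ['sound', 'rainbow'] (min_width=13, slack=7)
Line 8: ['laboratory', 'I'] (min_width=12, slack=8)
Line 9: ['triangle', 'guitar'] (min_width=15, slack=5)
Line 10: ['vector', 'of', 'bridge'] (min_width=16, slack=4)

Answer: 9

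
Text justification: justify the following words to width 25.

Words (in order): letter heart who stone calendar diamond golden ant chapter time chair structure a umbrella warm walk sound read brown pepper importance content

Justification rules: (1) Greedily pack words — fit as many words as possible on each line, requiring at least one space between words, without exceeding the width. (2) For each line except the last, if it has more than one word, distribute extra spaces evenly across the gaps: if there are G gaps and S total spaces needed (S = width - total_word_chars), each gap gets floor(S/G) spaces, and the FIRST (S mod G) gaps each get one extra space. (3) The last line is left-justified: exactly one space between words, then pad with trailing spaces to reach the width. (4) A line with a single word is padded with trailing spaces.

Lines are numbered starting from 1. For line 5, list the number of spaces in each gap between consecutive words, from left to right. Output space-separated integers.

Answer: 3 2 2

Derivation:
Line 1: ['letter', 'heart', 'who', 'stone'] (min_width=22, slack=3)
Line 2: ['calendar', 'diamond', 'golden'] (min_width=23, slack=2)
Line 3: ['ant', 'chapter', 'time', 'chair'] (min_width=22, slack=3)
Line 4: ['structure', 'a', 'umbrella', 'warm'] (min_width=25, slack=0)
Line 5: ['walk', 'sound', 'read', 'brown'] (min_width=21, slack=4)
Line 6: ['pepper', 'importance', 'content'] (min_width=25, slack=0)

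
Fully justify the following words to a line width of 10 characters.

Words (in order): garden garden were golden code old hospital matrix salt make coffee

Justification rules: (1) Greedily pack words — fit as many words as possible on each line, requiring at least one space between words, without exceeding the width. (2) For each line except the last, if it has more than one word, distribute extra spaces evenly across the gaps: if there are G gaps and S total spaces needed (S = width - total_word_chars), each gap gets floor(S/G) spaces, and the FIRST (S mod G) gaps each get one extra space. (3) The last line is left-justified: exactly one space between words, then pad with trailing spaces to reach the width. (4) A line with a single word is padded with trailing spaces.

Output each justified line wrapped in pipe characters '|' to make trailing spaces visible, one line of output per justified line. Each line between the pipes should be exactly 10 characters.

Line 1: ['garden'] (min_width=6, slack=4)
Line 2: ['garden'] (min_width=6, slack=4)
Line 3: ['were'] (min_width=4, slack=6)
Line 4: ['golden'] (min_width=6, slack=4)
Line 5: ['code', 'old'] (min_width=8, slack=2)
Line 6: ['hospital'] (min_width=8, slack=2)
Line 7: ['matrix'] (min_width=6, slack=4)
Line 8: ['salt', 'make'] (min_width=9, slack=1)
Line 9: ['coffee'] (min_width=6, slack=4)

Answer: |garden    |
|garden    |
|were      |
|golden    |
|code   old|
|hospital  |
|matrix    |
|salt  make|
|coffee    |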